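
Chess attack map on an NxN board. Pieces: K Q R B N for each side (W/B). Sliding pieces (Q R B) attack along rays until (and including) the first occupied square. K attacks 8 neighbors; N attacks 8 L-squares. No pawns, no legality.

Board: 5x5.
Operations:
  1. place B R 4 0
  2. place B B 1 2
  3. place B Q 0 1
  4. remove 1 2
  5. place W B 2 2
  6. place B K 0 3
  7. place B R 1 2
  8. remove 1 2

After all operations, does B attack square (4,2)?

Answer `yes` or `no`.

Op 1: place BR@(4,0)
Op 2: place BB@(1,2)
Op 3: place BQ@(0,1)
Op 4: remove (1,2)
Op 5: place WB@(2,2)
Op 6: place BK@(0,3)
Op 7: place BR@(1,2)
Op 8: remove (1,2)
Per-piece attacks for B:
  BQ@(0,1): attacks (0,2) (0,3) (0,0) (1,1) (2,1) (3,1) (4,1) (1,2) (2,3) (3,4) (1,0) [ray(0,1) blocked at (0,3)]
  BK@(0,3): attacks (0,4) (0,2) (1,3) (1,4) (1,2)
  BR@(4,0): attacks (4,1) (4,2) (4,3) (4,4) (3,0) (2,0) (1,0) (0,0)
B attacks (4,2): yes

Answer: yes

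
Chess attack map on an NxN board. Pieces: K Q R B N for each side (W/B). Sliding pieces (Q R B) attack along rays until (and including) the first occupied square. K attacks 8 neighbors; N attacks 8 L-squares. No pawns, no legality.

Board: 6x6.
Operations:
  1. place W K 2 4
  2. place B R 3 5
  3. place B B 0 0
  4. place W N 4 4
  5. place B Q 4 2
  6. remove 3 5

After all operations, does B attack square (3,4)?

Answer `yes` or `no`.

Answer: no

Derivation:
Op 1: place WK@(2,4)
Op 2: place BR@(3,5)
Op 3: place BB@(0,0)
Op 4: place WN@(4,4)
Op 5: place BQ@(4,2)
Op 6: remove (3,5)
Per-piece attacks for B:
  BB@(0,0): attacks (1,1) (2,2) (3,3) (4,4) [ray(1,1) blocked at (4,4)]
  BQ@(4,2): attacks (4,3) (4,4) (4,1) (4,0) (5,2) (3,2) (2,2) (1,2) (0,2) (5,3) (5,1) (3,3) (2,4) (3,1) (2,0) [ray(0,1) blocked at (4,4); ray(-1,1) blocked at (2,4)]
B attacks (3,4): no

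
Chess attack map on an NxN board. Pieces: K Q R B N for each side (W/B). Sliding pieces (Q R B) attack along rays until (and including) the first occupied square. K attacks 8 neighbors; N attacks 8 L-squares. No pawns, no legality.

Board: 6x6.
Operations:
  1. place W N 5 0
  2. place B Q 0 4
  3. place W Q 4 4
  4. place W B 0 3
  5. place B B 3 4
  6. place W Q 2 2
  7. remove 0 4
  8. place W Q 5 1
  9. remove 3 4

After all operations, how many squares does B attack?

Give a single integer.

Op 1: place WN@(5,0)
Op 2: place BQ@(0,4)
Op 3: place WQ@(4,4)
Op 4: place WB@(0,3)
Op 5: place BB@(3,4)
Op 6: place WQ@(2,2)
Op 7: remove (0,4)
Op 8: place WQ@(5,1)
Op 9: remove (3,4)
Per-piece attacks for B:
Union (0 distinct): (none)

Answer: 0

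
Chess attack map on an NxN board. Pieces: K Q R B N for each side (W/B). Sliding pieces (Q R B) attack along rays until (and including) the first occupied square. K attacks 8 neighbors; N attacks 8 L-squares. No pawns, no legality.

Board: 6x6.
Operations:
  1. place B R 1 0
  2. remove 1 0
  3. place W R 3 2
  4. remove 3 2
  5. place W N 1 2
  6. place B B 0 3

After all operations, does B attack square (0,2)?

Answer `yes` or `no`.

Answer: no

Derivation:
Op 1: place BR@(1,0)
Op 2: remove (1,0)
Op 3: place WR@(3,2)
Op 4: remove (3,2)
Op 5: place WN@(1,2)
Op 6: place BB@(0,3)
Per-piece attacks for B:
  BB@(0,3): attacks (1,4) (2,5) (1,2) [ray(1,-1) blocked at (1,2)]
B attacks (0,2): no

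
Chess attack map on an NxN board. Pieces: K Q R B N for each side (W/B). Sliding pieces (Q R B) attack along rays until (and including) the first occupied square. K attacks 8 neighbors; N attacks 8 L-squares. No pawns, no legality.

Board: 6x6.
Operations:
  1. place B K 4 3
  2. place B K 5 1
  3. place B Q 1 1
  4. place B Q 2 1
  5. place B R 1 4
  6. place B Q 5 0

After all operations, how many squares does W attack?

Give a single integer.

Op 1: place BK@(4,3)
Op 2: place BK@(5,1)
Op 3: place BQ@(1,1)
Op 4: place BQ@(2,1)
Op 5: place BR@(1,4)
Op 6: place BQ@(5,0)
Per-piece attacks for W:
Union (0 distinct): (none)

Answer: 0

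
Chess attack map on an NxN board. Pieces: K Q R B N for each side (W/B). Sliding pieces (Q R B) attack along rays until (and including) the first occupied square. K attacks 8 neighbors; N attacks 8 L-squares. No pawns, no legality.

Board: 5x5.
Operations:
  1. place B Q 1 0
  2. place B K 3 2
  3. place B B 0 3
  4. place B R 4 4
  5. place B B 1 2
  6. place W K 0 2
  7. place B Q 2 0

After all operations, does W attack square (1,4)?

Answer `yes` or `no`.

Answer: no

Derivation:
Op 1: place BQ@(1,0)
Op 2: place BK@(3,2)
Op 3: place BB@(0,3)
Op 4: place BR@(4,4)
Op 5: place BB@(1,2)
Op 6: place WK@(0,2)
Op 7: place BQ@(2,0)
Per-piece attacks for W:
  WK@(0,2): attacks (0,3) (0,1) (1,2) (1,3) (1,1)
W attacks (1,4): no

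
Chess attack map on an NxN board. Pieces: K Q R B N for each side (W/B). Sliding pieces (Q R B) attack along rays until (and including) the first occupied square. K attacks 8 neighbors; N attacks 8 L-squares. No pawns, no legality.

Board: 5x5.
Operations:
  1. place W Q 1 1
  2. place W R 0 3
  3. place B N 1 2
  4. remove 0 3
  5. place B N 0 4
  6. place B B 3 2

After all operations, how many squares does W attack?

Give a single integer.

Op 1: place WQ@(1,1)
Op 2: place WR@(0,3)
Op 3: place BN@(1,2)
Op 4: remove (0,3)
Op 5: place BN@(0,4)
Op 6: place BB@(3,2)
Per-piece attacks for W:
  WQ@(1,1): attacks (1,2) (1,0) (2,1) (3,1) (4,1) (0,1) (2,2) (3,3) (4,4) (2,0) (0,2) (0,0) [ray(0,1) blocked at (1,2)]
Union (12 distinct): (0,0) (0,1) (0,2) (1,0) (1,2) (2,0) (2,1) (2,2) (3,1) (3,3) (4,1) (4,4)

Answer: 12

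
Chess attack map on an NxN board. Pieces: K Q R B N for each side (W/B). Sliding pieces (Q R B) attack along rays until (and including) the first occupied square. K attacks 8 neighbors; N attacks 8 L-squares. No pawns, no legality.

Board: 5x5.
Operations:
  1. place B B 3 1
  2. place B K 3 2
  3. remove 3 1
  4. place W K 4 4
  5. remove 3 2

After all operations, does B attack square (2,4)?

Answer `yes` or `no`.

Answer: no

Derivation:
Op 1: place BB@(3,1)
Op 2: place BK@(3,2)
Op 3: remove (3,1)
Op 4: place WK@(4,4)
Op 5: remove (3,2)
Per-piece attacks for B:
B attacks (2,4): no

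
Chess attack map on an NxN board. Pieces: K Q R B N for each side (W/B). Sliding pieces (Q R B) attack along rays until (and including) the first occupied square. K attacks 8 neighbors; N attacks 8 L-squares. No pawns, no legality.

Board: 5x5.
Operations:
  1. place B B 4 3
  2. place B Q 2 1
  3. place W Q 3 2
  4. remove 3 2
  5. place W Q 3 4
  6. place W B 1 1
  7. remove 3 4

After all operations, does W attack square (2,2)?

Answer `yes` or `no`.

Answer: yes

Derivation:
Op 1: place BB@(4,3)
Op 2: place BQ@(2,1)
Op 3: place WQ@(3,2)
Op 4: remove (3,2)
Op 5: place WQ@(3,4)
Op 6: place WB@(1,1)
Op 7: remove (3,4)
Per-piece attacks for W:
  WB@(1,1): attacks (2,2) (3,3) (4,4) (2,0) (0,2) (0,0)
W attacks (2,2): yes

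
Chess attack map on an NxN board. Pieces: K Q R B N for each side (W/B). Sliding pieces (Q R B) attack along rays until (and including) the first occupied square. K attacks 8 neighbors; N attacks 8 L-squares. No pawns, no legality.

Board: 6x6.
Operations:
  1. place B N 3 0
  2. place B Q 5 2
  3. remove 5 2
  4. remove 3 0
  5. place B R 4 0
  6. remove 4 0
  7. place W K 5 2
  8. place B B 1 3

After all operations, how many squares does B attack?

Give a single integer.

Op 1: place BN@(3,0)
Op 2: place BQ@(5,2)
Op 3: remove (5,2)
Op 4: remove (3,0)
Op 5: place BR@(4,0)
Op 6: remove (4,0)
Op 7: place WK@(5,2)
Op 8: place BB@(1,3)
Per-piece attacks for B:
  BB@(1,3): attacks (2,4) (3,5) (2,2) (3,1) (4,0) (0,4) (0,2)
Union (7 distinct): (0,2) (0,4) (2,2) (2,4) (3,1) (3,5) (4,0)

Answer: 7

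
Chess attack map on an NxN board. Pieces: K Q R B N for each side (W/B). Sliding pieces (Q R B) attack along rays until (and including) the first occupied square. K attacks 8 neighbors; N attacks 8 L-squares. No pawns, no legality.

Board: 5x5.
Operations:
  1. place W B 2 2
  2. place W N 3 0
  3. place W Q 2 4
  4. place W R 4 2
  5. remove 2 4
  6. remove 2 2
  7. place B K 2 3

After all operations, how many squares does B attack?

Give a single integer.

Answer: 8

Derivation:
Op 1: place WB@(2,2)
Op 2: place WN@(3,0)
Op 3: place WQ@(2,4)
Op 4: place WR@(4,2)
Op 5: remove (2,4)
Op 6: remove (2,2)
Op 7: place BK@(2,3)
Per-piece attacks for B:
  BK@(2,3): attacks (2,4) (2,2) (3,3) (1,3) (3,4) (3,2) (1,4) (1,2)
Union (8 distinct): (1,2) (1,3) (1,4) (2,2) (2,4) (3,2) (3,3) (3,4)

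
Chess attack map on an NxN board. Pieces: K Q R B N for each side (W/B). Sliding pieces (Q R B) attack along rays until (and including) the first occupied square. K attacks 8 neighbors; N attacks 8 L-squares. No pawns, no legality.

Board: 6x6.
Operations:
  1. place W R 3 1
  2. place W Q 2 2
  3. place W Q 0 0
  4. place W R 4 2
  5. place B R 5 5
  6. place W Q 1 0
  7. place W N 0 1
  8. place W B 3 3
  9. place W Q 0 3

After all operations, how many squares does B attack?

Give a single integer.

Answer: 10

Derivation:
Op 1: place WR@(3,1)
Op 2: place WQ@(2,2)
Op 3: place WQ@(0,0)
Op 4: place WR@(4,2)
Op 5: place BR@(5,5)
Op 6: place WQ@(1,0)
Op 7: place WN@(0,1)
Op 8: place WB@(3,3)
Op 9: place WQ@(0,3)
Per-piece attacks for B:
  BR@(5,5): attacks (5,4) (5,3) (5,2) (5,1) (5,0) (4,5) (3,5) (2,5) (1,5) (0,5)
Union (10 distinct): (0,5) (1,5) (2,5) (3,5) (4,5) (5,0) (5,1) (5,2) (5,3) (5,4)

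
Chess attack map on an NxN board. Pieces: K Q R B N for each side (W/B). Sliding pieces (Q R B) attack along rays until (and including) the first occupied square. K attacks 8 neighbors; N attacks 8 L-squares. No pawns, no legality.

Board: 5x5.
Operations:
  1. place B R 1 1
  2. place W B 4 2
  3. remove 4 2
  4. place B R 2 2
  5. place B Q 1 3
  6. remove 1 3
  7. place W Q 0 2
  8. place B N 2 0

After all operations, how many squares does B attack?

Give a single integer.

Op 1: place BR@(1,1)
Op 2: place WB@(4,2)
Op 3: remove (4,2)
Op 4: place BR@(2,2)
Op 5: place BQ@(1,3)
Op 6: remove (1,3)
Op 7: place WQ@(0,2)
Op 8: place BN@(2,0)
Per-piece attacks for B:
  BR@(1,1): attacks (1,2) (1,3) (1,4) (1,0) (2,1) (3,1) (4,1) (0,1)
  BN@(2,0): attacks (3,2) (4,1) (1,2) (0,1)
  BR@(2,2): attacks (2,3) (2,4) (2,1) (2,0) (3,2) (4,2) (1,2) (0,2) [ray(0,-1) blocked at (2,0); ray(-1,0) blocked at (0,2)]
Union (14 distinct): (0,1) (0,2) (1,0) (1,2) (1,3) (1,4) (2,0) (2,1) (2,3) (2,4) (3,1) (3,2) (4,1) (4,2)

Answer: 14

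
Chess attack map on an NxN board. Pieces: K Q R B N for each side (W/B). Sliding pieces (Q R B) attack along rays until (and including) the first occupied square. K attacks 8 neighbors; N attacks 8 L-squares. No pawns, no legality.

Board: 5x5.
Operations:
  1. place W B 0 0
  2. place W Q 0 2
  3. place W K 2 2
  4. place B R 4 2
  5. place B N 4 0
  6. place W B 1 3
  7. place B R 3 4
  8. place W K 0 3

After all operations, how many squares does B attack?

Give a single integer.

Answer: 13

Derivation:
Op 1: place WB@(0,0)
Op 2: place WQ@(0,2)
Op 3: place WK@(2,2)
Op 4: place BR@(4,2)
Op 5: place BN@(4,0)
Op 6: place WB@(1,3)
Op 7: place BR@(3,4)
Op 8: place WK@(0,3)
Per-piece attacks for B:
  BR@(3,4): attacks (3,3) (3,2) (3,1) (3,0) (4,4) (2,4) (1,4) (0,4)
  BN@(4,0): attacks (3,2) (2,1)
  BR@(4,2): attacks (4,3) (4,4) (4,1) (4,0) (3,2) (2,2) [ray(0,-1) blocked at (4,0); ray(-1,0) blocked at (2,2)]
Union (13 distinct): (0,4) (1,4) (2,1) (2,2) (2,4) (3,0) (3,1) (3,2) (3,3) (4,0) (4,1) (4,3) (4,4)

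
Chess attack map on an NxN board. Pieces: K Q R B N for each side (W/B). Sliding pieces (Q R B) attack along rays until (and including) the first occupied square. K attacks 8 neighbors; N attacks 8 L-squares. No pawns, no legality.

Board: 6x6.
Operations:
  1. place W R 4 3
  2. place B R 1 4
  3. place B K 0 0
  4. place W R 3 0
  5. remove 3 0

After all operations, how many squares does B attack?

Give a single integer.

Answer: 11

Derivation:
Op 1: place WR@(4,3)
Op 2: place BR@(1,4)
Op 3: place BK@(0,0)
Op 4: place WR@(3,0)
Op 5: remove (3,0)
Per-piece attacks for B:
  BK@(0,0): attacks (0,1) (1,0) (1,1)
  BR@(1,4): attacks (1,5) (1,3) (1,2) (1,1) (1,0) (2,4) (3,4) (4,4) (5,4) (0,4)
Union (11 distinct): (0,1) (0,4) (1,0) (1,1) (1,2) (1,3) (1,5) (2,4) (3,4) (4,4) (5,4)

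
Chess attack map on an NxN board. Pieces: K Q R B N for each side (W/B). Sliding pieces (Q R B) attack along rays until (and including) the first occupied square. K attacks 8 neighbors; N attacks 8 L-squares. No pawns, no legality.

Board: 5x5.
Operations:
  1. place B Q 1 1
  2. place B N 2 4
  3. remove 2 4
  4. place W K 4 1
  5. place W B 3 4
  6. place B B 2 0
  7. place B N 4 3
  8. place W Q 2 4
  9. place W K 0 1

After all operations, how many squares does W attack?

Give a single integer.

Op 1: place BQ@(1,1)
Op 2: place BN@(2,4)
Op 3: remove (2,4)
Op 4: place WK@(4,1)
Op 5: place WB@(3,4)
Op 6: place BB@(2,0)
Op 7: place BN@(4,3)
Op 8: place WQ@(2,4)
Op 9: place WK@(0,1)
Per-piece attacks for W:
  WK@(0,1): attacks (0,2) (0,0) (1,1) (1,2) (1,0)
  WQ@(2,4): attacks (2,3) (2,2) (2,1) (2,0) (3,4) (1,4) (0,4) (3,3) (4,2) (1,3) (0,2) [ray(0,-1) blocked at (2,0); ray(1,0) blocked at (3,4)]
  WB@(3,4): attacks (4,3) (2,3) (1,2) (0,1) [ray(1,-1) blocked at (4,3); ray(-1,-1) blocked at (0,1)]
  WK@(4,1): attacks (4,2) (4,0) (3,1) (3,2) (3,0)
Union (21 distinct): (0,0) (0,1) (0,2) (0,4) (1,0) (1,1) (1,2) (1,3) (1,4) (2,0) (2,1) (2,2) (2,3) (3,0) (3,1) (3,2) (3,3) (3,4) (4,0) (4,2) (4,3)

Answer: 21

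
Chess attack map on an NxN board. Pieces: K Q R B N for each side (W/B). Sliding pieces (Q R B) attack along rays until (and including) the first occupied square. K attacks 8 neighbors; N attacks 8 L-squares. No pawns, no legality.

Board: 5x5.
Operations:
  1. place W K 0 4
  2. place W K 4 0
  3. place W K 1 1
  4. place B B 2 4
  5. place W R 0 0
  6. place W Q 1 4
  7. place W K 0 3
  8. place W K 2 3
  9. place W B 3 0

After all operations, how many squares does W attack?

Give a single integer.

Answer: 21

Derivation:
Op 1: place WK@(0,4)
Op 2: place WK@(4,0)
Op 3: place WK@(1,1)
Op 4: place BB@(2,4)
Op 5: place WR@(0,0)
Op 6: place WQ@(1,4)
Op 7: place WK@(0,3)
Op 8: place WK@(2,3)
Op 9: place WB@(3,0)
Per-piece attacks for W:
  WR@(0,0): attacks (0,1) (0,2) (0,3) (1,0) (2,0) (3,0) [ray(0,1) blocked at (0,3); ray(1,0) blocked at (3,0)]
  WK@(0,3): attacks (0,4) (0,2) (1,3) (1,4) (1,2)
  WK@(0,4): attacks (0,3) (1,4) (1,3)
  WK@(1,1): attacks (1,2) (1,0) (2,1) (0,1) (2,2) (2,0) (0,2) (0,0)
  WQ@(1,4): attacks (1,3) (1,2) (1,1) (2,4) (0,4) (2,3) (0,3) [ray(0,-1) blocked at (1,1); ray(1,0) blocked at (2,4); ray(-1,0) blocked at (0,4); ray(1,-1) blocked at (2,3); ray(-1,-1) blocked at (0,3)]
  WK@(2,3): attacks (2,4) (2,2) (3,3) (1,3) (3,4) (3,2) (1,4) (1,2)
  WB@(3,0): attacks (4,1) (2,1) (1,2) (0,3) [ray(-1,1) blocked at (0,3)]
  WK@(4,0): attacks (4,1) (3,0) (3,1)
Union (21 distinct): (0,0) (0,1) (0,2) (0,3) (0,4) (1,0) (1,1) (1,2) (1,3) (1,4) (2,0) (2,1) (2,2) (2,3) (2,4) (3,0) (3,1) (3,2) (3,3) (3,4) (4,1)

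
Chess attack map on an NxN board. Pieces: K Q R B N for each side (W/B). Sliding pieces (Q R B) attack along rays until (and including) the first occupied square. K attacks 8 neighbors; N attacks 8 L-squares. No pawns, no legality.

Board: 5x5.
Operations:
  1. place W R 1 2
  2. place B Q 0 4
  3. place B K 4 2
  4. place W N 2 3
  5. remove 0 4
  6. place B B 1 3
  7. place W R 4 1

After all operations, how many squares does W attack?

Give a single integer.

Answer: 13

Derivation:
Op 1: place WR@(1,2)
Op 2: place BQ@(0,4)
Op 3: place BK@(4,2)
Op 4: place WN@(2,3)
Op 5: remove (0,4)
Op 6: place BB@(1,3)
Op 7: place WR@(4,1)
Per-piece attacks for W:
  WR@(1,2): attacks (1,3) (1,1) (1,0) (2,2) (3,2) (4,2) (0,2) [ray(0,1) blocked at (1,3); ray(1,0) blocked at (4,2)]
  WN@(2,3): attacks (4,4) (0,4) (3,1) (4,2) (1,1) (0,2)
  WR@(4,1): attacks (4,2) (4,0) (3,1) (2,1) (1,1) (0,1) [ray(0,1) blocked at (4,2)]
Union (13 distinct): (0,1) (0,2) (0,4) (1,0) (1,1) (1,3) (2,1) (2,2) (3,1) (3,2) (4,0) (4,2) (4,4)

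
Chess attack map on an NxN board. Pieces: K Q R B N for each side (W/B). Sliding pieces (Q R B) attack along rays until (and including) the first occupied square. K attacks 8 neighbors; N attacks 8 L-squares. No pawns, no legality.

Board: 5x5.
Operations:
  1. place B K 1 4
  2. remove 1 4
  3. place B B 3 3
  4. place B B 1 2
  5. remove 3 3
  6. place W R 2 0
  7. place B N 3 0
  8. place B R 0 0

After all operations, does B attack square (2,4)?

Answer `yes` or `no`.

Answer: no

Derivation:
Op 1: place BK@(1,4)
Op 2: remove (1,4)
Op 3: place BB@(3,3)
Op 4: place BB@(1,2)
Op 5: remove (3,3)
Op 6: place WR@(2,0)
Op 7: place BN@(3,0)
Op 8: place BR@(0,0)
Per-piece attacks for B:
  BR@(0,0): attacks (0,1) (0,2) (0,3) (0,4) (1,0) (2,0) [ray(1,0) blocked at (2,0)]
  BB@(1,2): attacks (2,3) (3,4) (2,1) (3,0) (0,3) (0,1) [ray(1,-1) blocked at (3,0)]
  BN@(3,0): attacks (4,2) (2,2) (1,1)
B attacks (2,4): no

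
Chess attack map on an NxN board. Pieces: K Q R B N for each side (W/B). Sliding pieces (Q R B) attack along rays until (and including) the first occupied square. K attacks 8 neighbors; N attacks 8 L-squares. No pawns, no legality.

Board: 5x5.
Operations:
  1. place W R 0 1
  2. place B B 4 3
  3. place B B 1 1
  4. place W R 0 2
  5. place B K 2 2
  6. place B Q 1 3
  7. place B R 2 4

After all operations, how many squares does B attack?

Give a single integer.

Op 1: place WR@(0,1)
Op 2: place BB@(4,3)
Op 3: place BB@(1,1)
Op 4: place WR@(0,2)
Op 5: place BK@(2,2)
Op 6: place BQ@(1,3)
Op 7: place BR@(2,4)
Per-piece attacks for B:
  BB@(1,1): attacks (2,2) (2,0) (0,2) (0,0) [ray(1,1) blocked at (2,2); ray(-1,1) blocked at (0,2)]
  BQ@(1,3): attacks (1,4) (1,2) (1,1) (2,3) (3,3) (4,3) (0,3) (2,4) (2,2) (0,4) (0,2) [ray(0,-1) blocked at (1,1); ray(1,0) blocked at (4,3); ray(1,1) blocked at (2,4); ray(1,-1) blocked at (2,2); ray(-1,-1) blocked at (0,2)]
  BK@(2,2): attacks (2,3) (2,1) (3,2) (1,2) (3,3) (3,1) (1,3) (1,1)
  BR@(2,4): attacks (2,3) (2,2) (3,4) (4,4) (1,4) (0,4) [ray(0,-1) blocked at (2,2)]
  BB@(4,3): attacks (3,4) (3,2) (2,1) (1,0)
Union (20 distinct): (0,0) (0,2) (0,3) (0,4) (1,0) (1,1) (1,2) (1,3) (1,4) (2,0) (2,1) (2,2) (2,3) (2,4) (3,1) (3,2) (3,3) (3,4) (4,3) (4,4)

Answer: 20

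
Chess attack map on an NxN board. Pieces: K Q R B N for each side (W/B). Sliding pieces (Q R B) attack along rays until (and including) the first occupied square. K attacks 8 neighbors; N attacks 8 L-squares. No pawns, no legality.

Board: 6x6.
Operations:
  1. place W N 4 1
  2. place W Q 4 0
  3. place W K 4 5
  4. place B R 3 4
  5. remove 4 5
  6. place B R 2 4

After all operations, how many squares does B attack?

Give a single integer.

Op 1: place WN@(4,1)
Op 2: place WQ@(4,0)
Op 3: place WK@(4,5)
Op 4: place BR@(3,4)
Op 5: remove (4,5)
Op 6: place BR@(2,4)
Per-piece attacks for B:
  BR@(2,4): attacks (2,5) (2,3) (2,2) (2,1) (2,0) (3,4) (1,4) (0,4) [ray(1,0) blocked at (3,4)]
  BR@(3,4): attacks (3,5) (3,3) (3,2) (3,1) (3,0) (4,4) (5,4) (2,4) [ray(-1,0) blocked at (2,4)]
Union (16 distinct): (0,4) (1,4) (2,0) (2,1) (2,2) (2,3) (2,4) (2,5) (3,0) (3,1) (3,2) (3,3) (3,4) (3,5) (4,4) (5,4)

Answer: 16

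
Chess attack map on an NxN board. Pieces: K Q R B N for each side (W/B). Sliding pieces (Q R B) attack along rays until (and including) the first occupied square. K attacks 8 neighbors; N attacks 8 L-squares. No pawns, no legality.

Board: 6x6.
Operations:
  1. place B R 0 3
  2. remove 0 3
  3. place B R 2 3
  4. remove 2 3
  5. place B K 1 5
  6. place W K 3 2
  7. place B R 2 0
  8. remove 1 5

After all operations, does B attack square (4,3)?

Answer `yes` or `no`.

Op 1: place BR@(0,3)
Op 2: remove (0,3)
Op 3: place BR@(2,3)
Op 4: remove (2,3)
Op 5: place BK@(1,5)
Op 6: place WK@(3,2)
Op 7: place BR@(2,0)
Op 8: remove (1,5)
Per-piece attacks for B:
  BR@(2,0): attacks (2,1) (2,2) (2,3) (2,4) (2,5) (3,0) (4,0) (5,0) (1,0) (0,0)
B attacks (4,3): no

Answer: no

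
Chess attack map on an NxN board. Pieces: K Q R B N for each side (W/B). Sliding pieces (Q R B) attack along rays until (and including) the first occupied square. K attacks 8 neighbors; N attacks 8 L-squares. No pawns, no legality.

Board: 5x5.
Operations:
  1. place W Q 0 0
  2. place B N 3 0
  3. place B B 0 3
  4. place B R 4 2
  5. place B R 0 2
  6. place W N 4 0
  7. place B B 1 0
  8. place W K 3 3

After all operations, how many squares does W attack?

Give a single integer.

Answer: 14

Derivation:
Op 1: place WQ@(0,0)
Op 2: place BN@(3,0)
Op 3: place BB@(0,3)
Op 4: place BR@(4,2)
Op 5: place BR@(0,2)
Op 6: place WN@(4,0)
Op 7: place BB@(1,0)
Op 8: place WK@(3,3)
Per-piece attacks for W:
  WQ@(0,0): attacks (0,1) (0,2) (1,0) (1,1) (2,2) (3,3) [ray(0,1) blocked at (0,2); ray(1,0) blocked at (1,0); ray(1,1) blocked at (3,3)]
  WK@(3,3): attacks (3,4) (3,2) (4,3) (2,3) (4,4) (4,2) (2,4) (2,2)
  WN@(4,0): attacks (3,2) (2,1)
Union (14 distinct): (0,1) (0,2) (1,0) (1,1) (2,1) (2,2) (2,3) (2,4) (3,2) (3,3) (3,4) (4,2) (4,3) (4,4)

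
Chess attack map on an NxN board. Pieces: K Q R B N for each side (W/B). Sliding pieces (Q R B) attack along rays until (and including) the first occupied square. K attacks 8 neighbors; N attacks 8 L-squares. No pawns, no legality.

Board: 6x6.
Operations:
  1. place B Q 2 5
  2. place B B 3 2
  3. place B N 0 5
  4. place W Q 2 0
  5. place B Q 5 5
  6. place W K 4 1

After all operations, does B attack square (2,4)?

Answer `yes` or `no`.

Op 1: place BQ@(2,5)
Op 2: place BB@(3,2)
Op 3: place BN@(0,5)
Op 4: place WQ@(2,0)
Op 5: place BQ@(5,5)
Op 6: place WK@(4,1)
Per-piece attacks for B:
  BN@(0,5): attacks (1,3) (2,4)
  BQ@(2,5): attacks (2,4) (2,3) (2,2) (2,1) (2,0) (3,5) (4,5) (5,5) (1,5) (0,5) (3,4) (4,3) (5,2) (1,4) (0,3) [ray(0,-1) blocked at (2,0); ray(1,0) blocked at (5,5); ray(-1,0) blocked at (0,5)]
  BB@(3,2): attacks (4,3) (5,4) (4,1) (2,3) (1,4) (0,5) (2,1) (1,0) [ray(1,-1) blocked at (4,1); ray(-1,1) blocked at (0,5)]
  BQ@(5,5): attacks (5,4) (5,3) (5,2) (5,1) (5,0) (4,5) (3,5) (2,5) (4,4) (3,3) (2,2) (1,1) (0,0) [ray(-1,0) blocked at (2,5)]
B attacks (2,4): yes

Answer: yes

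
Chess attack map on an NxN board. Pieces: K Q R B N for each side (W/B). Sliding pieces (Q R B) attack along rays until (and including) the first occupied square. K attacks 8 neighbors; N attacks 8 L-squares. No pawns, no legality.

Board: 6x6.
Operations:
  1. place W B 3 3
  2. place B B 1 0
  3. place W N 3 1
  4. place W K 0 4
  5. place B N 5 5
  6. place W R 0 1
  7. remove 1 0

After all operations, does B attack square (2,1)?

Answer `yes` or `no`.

Op 1: place WB@(3,3)
Op 2: place BB@(1,0)
Op 3: place WN@(3,1)
Op 4: place WK@(0,4)
Op 5: place BN@(5,5)
Op 6: place WR@(0,1)
Op 7: remove (1,0)
Per-piece attacks for B:
  BN@(5,5): attacks (4,3) (3,4)
B attacks (2,1): no

Answer: no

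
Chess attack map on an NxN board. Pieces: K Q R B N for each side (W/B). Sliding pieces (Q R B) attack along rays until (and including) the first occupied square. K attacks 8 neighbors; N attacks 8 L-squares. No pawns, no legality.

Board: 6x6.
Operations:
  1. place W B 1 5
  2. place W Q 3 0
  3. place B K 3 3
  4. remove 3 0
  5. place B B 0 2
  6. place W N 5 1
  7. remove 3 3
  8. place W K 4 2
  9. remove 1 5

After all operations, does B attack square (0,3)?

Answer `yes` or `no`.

Op 1: place WB@(1,5)
Op 2: place WQ@(3,0)
Op 3: place BK@(3,3)
Op 4: remove (3,0)
Op 5: place BB@(0,2)
Op 6: place WN@(5,1)
Op 7: remove (3,3)
Op 8: place WK@(4,2)
Op 9: remove (1,5)
Per-piece attacks for B:
  BB@(0,2): attacks (1,3) (2,4) (3,5) (1,1) (2,0)
B attacks (0,3): no

Answer: no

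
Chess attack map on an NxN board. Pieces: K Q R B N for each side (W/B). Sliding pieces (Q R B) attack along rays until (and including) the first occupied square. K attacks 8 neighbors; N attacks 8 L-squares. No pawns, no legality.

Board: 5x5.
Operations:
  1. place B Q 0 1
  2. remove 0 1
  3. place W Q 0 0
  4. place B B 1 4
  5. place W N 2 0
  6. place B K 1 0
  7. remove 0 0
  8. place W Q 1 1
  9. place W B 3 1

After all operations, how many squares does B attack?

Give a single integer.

Answer: 9

Derivation:
Op 1: place BQ@(0,1)
Op 2: remove (0,1)
Op 3: place WQ@(0,0)
Op 4: place BB@(1,4)
Op 5: place WN@(2,0)
Op 6: place BK@(1,0)
Op 7: remove (0,0)
Op 8: place WQ@(1,1)
Op 9: place WB@(3,1)
Per-piece attacks for B:
  BK@(1,0): attacks (1,1) (2,0) (0,0) (2,1) (0,1)
  BB@(1,4): attacks (2,3) (3,2) (4,1) (0,3)
Union (9 distinct): (0,0) (0,1) (0,3) (1,1) (2,0) (2,1) (2,3) (3,2) (4,1)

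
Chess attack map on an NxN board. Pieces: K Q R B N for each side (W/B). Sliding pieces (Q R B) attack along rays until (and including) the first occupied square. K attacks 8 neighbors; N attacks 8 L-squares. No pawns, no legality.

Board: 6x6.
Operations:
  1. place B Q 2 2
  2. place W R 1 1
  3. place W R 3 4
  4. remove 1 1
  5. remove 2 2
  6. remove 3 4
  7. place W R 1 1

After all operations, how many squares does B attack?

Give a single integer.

Answer: 0

Derivation:
Op 1: place BQ@(2,2)
Op 2: place WR@(1,1)
Op 3: place WR@(3,4)
Op 4: remove (1,1)
Op 5: remove (2,2)
Op 6: remove (3,4)
Op 7: place WR@(1,1)
Per-piece attacks for B:
Union (0 distinct): (none)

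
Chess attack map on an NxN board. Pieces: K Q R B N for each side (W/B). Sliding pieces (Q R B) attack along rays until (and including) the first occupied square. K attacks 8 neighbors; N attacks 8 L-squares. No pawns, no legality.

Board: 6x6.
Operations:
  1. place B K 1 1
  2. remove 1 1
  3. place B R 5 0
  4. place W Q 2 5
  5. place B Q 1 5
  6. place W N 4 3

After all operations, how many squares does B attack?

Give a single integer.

Op 1: place BK@(1,1)
Op 2: remove (1,1)
Op 3: place BR@(5,0)
Op 4: place WQ@(2,5)
Op 5: place BQ@(1,5)
Op 6: place WN@(4,3)
Per-piece attacks for B:
  BQ@(1,5): attacks (1,4) (1,3) (1,2) (1,1) (1,0) (2,5) (0,5) (2,4) (3,3) (4,2) (5,1) (0,4) [ray(1,0) blocked at (2,5)]
  BR@(5,0): attacks (5,1) (5,2) (5,3) (5,4) (5,5) (4,0) (3,0) (2,0) (1,0) (0,0)
Union (20 distinct): (0,0) (0,4) (0,5) (1,0) (1,1) (1,2) (1,3) (1,4) (2,0) (2,4) (2,5) (3,0) (3,3) (4,0) (4,2) (5,1) (5,2) (5,3) (5,4) (5,5)

Answer: 20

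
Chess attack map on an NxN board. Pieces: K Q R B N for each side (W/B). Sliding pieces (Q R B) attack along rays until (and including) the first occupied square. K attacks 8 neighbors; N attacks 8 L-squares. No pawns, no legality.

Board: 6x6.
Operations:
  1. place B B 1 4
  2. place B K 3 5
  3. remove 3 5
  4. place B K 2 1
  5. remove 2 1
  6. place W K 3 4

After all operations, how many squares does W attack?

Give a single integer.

Answer: 8

Derivation:
Op 1: place BB@(1,4)
Op 2: place BK@(3,5)
Op 3: remove (3,5)
Op 4: place BK@(2,1)
Op 5: remove (2,1)
Op 6: place WK@(3,4)
Per-piece attacks for W:
  WK@(3,4): attacks (3,5) (3,3) (4,4) (2,4) (4,5) (4,3) (2,5) (2,3)
Union (8 distinct): (2,3) (2,4) (2,5) (3,3) (3,5) (4,3) (4,4) (4,5)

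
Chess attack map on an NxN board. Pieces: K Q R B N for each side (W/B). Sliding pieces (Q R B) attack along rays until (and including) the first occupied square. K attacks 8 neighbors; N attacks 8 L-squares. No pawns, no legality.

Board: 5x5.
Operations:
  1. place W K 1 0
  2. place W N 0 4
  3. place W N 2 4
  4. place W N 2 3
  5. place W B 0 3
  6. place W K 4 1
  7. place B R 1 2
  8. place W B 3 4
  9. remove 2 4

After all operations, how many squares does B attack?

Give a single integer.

Answer: 8

Derivation:
Op 1: place WK@(1,0)
Op 2: place WN@(0,4)
Op 3: place WN@(2,4)
Op 4: place WN@(2,3)
Op 5: place WB@(0,3)
Op 6: place WK@(4,1)
Op 7: place BR@(1,2)
Op 8: place WB@(3,4)
Op 9: remove (2,4)
Per-piece attacks for B:
  BR@(1,2): attacks (1,3) (1,4) (1,1) (1,0) (2,2) (3,2) (4,2) (0,2) [ray(0,-1) blocked at (1,0)]
Union (8 distinct): (0,2) (1,0) (1,1) (1,3) (1,4) (2,2) (3,2) (4,2)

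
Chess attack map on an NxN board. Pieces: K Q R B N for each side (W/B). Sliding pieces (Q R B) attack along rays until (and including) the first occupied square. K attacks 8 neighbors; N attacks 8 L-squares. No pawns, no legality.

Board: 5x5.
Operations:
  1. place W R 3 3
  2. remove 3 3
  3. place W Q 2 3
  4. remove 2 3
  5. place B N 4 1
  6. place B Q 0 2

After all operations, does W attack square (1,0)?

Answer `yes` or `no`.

Answer: no

Derivation:
Op 1: place WR@(3,3)
Op 2: remove (3,3)
Op 3: place WQ@(2,3)
Op 4: remove (2,3)
Op 5: place BN@(4,1)
Op 6: place BQ@(0,2)
Per-piece attacks for W:
W attacks (1,0): no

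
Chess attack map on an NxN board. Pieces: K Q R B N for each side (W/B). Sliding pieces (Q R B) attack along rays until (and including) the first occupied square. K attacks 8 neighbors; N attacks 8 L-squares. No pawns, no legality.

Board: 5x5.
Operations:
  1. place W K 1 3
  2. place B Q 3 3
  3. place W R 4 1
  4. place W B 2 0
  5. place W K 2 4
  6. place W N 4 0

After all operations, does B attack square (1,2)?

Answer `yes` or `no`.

Answer: no

Derivation:
Op 1: place WK@(1,3)
Op 2: place BQ@(3,3)
Op 3: place WR@(4,1)
Op 4: place WB@(2,0)
Op 5: place WK@(2,4)
Op 6: place WN@(4,0)
Per-piece attacks for B:
  BQ@(3,3): attacks (3,4) (3,2) (3,1) (3,0) (4,3) (2,3) (1,3) (4,4) (4,2) (2,4) (2,2) (1,1) (0,0) [ray(-1,0) blocked at (1,3); ray(-1,1) blocked at (2,4)]
B attacks (1,2): no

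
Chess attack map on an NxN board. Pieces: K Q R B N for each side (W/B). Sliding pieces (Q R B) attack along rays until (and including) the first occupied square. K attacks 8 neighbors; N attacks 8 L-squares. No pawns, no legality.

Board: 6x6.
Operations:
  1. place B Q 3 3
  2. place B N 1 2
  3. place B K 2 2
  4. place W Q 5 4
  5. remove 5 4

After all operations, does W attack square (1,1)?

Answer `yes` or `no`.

Op 1: place BQ@(3,3)
Op 2: place BN@(1,2)
Op 3: place BK@(2,2)
Op 4: place WQ@(5,4)
Op 5: remove (5,4)
Per-piece attacks for W:
W attacks (1,1): no

Answer: no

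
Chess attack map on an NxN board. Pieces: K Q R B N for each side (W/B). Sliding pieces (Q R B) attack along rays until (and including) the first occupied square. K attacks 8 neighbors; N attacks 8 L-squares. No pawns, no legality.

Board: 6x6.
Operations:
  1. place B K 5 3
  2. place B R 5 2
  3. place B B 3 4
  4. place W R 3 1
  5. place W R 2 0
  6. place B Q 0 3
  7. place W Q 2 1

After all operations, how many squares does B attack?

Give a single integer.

Op 1: place BK@(5,3)
Op 2: place BR@(5,2)
Op 3: place BB@(3,4)
Op 4: place WR@(3,1)
Op 5: place WR@(2,0)
Op 6: place BQ@(0,3)
Op 7: place WQ@(2,1)
Per-piece attacks for B:
  BQ@(0,3): attacks (0,4) (0,5) (0,2) (0,1) (0,0) (1,3) (2,3) (3,3) (4,3) (5,3) (1,4) (2,5) (1,2) (2,1) [ray(1,0) blocked at (5,3); ray(1,-1) blocked at (2,1)]
  BB@(3,4): attacks (4,5) (4,3) (5,2) (2,5) (2,3) (1,2) (0,1) [ray(1,-1) blocked at (5,2)]
  BR@(5,2): attacks (5,3) (5,1) (5,0) (4,2) (3,2) (2,2) (1,2) (0,2) [ray(0,1) blocked at (5,3)]
  BK@(5,3): attacks (5,4) (5,2) (4,3) (4,4) (4,2)
Union (23 distinct): (0,0) (0,1) (0,2) (0,4) (0,5) (1,2) (1,3) (1,4) (2,1) (2,2) (2,3) (2,5) (3,2) (3,3) (4,2) (4,3) (4,4) (4,5) (5,0) (5,1) (5,2) (5,3) (5,4)

Answer: 23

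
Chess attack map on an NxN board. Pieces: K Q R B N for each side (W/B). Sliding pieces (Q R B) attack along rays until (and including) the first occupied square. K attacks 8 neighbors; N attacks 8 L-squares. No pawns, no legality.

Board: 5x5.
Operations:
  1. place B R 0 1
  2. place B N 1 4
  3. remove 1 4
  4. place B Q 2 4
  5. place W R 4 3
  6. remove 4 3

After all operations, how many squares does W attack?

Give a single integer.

Op 1: place BR@(0,1)
Op 2: place BN@(1,4)
Op 3: remove (1,4)
Op 4: place BQ@(2,4)
Op 5: place WR@(4,3)
Op 6: remove (4,3)
Per-piece attacks for W:
Union (0 distinct): (none)

Answer: 0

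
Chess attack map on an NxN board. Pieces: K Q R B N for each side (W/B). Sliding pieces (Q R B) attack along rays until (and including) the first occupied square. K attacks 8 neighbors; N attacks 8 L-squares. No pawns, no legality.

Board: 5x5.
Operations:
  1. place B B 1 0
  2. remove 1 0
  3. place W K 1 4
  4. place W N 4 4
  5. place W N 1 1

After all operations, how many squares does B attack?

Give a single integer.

Op 1: place BB@(1,0)
Op 2: remove (1,0)
Op 3: place WK@(1,4)
Op 4: place WN@(4,4)
Op 5: place WN@(1,1)
Per-piece attacks for B:
Union (0 distinct): (none)

Answer: 0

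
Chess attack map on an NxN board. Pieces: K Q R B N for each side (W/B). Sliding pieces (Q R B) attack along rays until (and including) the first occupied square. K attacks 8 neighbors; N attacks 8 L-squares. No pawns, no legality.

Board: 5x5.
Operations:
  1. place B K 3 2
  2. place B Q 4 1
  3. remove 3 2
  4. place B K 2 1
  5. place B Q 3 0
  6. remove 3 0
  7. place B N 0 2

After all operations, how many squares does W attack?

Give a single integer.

Op 1: place BK@(3,2)
Op 2: place BQ@(4,1)
Op 3: remove (3,2)
Op 4: place BK@(2,1)
Op 5: place BQ@(3,0)
Op 6: remove (3,0)
Op 7: place BN@(0,2)
Per-piece attacks for W:
Union (0 distinct): (none)

Answer: 0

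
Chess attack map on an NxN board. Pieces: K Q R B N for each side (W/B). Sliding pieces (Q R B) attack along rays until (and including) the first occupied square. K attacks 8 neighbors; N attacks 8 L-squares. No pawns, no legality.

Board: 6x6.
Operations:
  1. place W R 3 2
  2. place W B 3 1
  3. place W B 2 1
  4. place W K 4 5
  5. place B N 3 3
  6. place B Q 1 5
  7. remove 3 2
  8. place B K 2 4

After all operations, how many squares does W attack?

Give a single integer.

Answer: 18

Derivation:
Op 1: place WR@(3,2)
Op 2: place WB@(3,1)
Op 3: place WB@(2,1)
Op 4: place WK@(4,5)
Op 5: place BN@(3,3)
Op 6: place BQ@(1,5)
Op 7: remove (3,2)
Op 8: place BK@(2,4)
Per-piece attacks for W:
  WB@(2,1): attacks (3,2) (4,3) (5,4) (3,0) (1,2) (0,3) (1,0)
  WB@(3,1): attacks (4,2) (5,3) (4,0) (2,2) (1,3) (0,4) (2,0)
  WK@(4,5): attacks (4,4) (5,5) (3,5) (5,4) (3,4)
Union (18 distinct): (0,3) (0,4) (1,0) (1,2) (1,3) (2,0) (2,2) (3,0) (3,2) (3,4) (3,5) (4,0) (4,2) (4,3) (4,4) (5,3) (5,4) (5,5)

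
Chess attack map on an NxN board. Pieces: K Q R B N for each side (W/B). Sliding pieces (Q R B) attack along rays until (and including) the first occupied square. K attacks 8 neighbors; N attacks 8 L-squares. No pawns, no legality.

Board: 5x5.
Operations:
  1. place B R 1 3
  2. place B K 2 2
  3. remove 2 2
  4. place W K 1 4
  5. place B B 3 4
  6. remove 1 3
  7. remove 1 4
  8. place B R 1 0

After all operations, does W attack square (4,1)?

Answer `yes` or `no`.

Op 1: place BR@(1,3)
Op 2: place BK@(2,2)
Op 3: remove (2,2)
Op 4: place WK@(1,4)
Op 5: place BB@(3,4)
Op 6: remove (1,3)
Op 7: remove (1,4)
Op 8: place BR@(1,0)
Per-piece attacks for W:
W attacks (4,1): no

Answer: no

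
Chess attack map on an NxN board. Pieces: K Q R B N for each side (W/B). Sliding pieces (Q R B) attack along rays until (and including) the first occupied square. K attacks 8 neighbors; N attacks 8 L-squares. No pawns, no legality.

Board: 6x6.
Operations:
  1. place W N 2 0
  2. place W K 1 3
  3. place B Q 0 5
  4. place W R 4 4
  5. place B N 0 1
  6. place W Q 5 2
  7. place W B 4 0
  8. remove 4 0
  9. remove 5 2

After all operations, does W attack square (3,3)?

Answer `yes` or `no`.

Op 1: place WN@(2,0)
Op 2: place WK@(1,3)
Op 3: place BQ@(0,5)
Op 4: place WR@(4,4)
Op 5: place BN@(0,1)
Op 6: place WQ@(5,2)
Op 7: place WB@(4,0)
Op 8: remove (4,0)
Op 9: remove (5,2)
Per-piece attacks for W:
  WK@(1,3): attacks (1,4) (1,2) (2,3) (0,3) (2,4) (2,2) (0,4) (0,2)
  WN@(2,0): attacks (3,2) (4,1) (1,2) (0,1)
  WR@(4,4): attacks (4,5) (4,3) (4,2) (4,1) (4,0) (5,4) (3,4) (2,4) (1,4) (0,4)
W attacks (3,3): no

Answer: no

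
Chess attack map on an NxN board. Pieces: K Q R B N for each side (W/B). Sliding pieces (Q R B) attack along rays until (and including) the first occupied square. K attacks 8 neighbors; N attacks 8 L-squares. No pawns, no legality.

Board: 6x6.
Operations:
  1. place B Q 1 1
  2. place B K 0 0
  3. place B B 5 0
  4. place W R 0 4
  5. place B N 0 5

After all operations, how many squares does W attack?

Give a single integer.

Op 1: place BQ@(1,1)
Op 2: place BK@(0,0)
Op 3: place BB@(5,0)
Op 4: place WR@(0,4)
Op 5: place BN@(0,5)
Per-piece attacks for W:
  WR@(0,4): attacks (0,5) (0,3) (0,2) (0,1) (0,0) (1,4) (2,4) (3,4) (4,4) (5,4) [ray(0,1) blocked at (0,5); ray(0,-1) blocked at (0,0)]
Union (10 distinct): (0,0) (0,1) (0,2) (0,3) (0,5) (1,4) (2,4) (3,4) (4,4) (5,4)

Answer: 10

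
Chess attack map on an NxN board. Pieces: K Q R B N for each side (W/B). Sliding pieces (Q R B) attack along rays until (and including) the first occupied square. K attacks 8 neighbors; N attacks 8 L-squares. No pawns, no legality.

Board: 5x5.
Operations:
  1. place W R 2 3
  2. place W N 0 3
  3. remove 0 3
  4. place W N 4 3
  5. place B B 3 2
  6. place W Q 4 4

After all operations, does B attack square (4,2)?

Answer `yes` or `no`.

Op 1: place WR@(2,3)
Op 2: place WN@(0,3)
Op 3: remove (0,3)
Op 4: place WN@(4,3)
Op 5: place BB@(3,2)
Op 6: place WQ@(4,4)
Per-piece attacks for B:
  BB@(3,2): attacks (4,3) (4,1) (2,3) (2,1) (1,0) [ray(1,1) blocked at (4,3); ray(-1,1) blocked at (2,3)]
B attacks (4,2): no

Answer: no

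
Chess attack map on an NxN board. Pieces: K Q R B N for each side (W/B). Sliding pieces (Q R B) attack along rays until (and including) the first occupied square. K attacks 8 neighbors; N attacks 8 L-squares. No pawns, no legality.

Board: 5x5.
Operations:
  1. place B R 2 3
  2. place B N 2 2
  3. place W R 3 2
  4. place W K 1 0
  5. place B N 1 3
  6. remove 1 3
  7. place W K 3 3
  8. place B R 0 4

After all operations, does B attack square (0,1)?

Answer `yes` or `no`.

Op 1: place BR@(2,3)
Op 2: place BN@(2,2)
Op 3: place WR@(3,2)
Op 4: place WK@(1,0)
Op 5: place BN@(1,3)
Op 6: remove (1,3)
Op 7: place WK@(3,3)
Op 8: place BR@(0,4)
Per-piece attacks for B:
  BR@(0,4): attacks (0,3) (0,2) (0,1) (0,0) (1,4) (2,4) (3,4) (4,4)
  BN@(2,2): attacks (3,4) (4,3) (1,4) (0,3) (3,0) (4,1) (1,0) (0,1)
  BR@(2,3): attacks (2,4) (2,2) (3,3) (1,3) (0,3) [ray(0,-1) blocked at (2,2); ray(1,0) blocked at (3,3)]
B attacks (0,1): yes

Answer: yes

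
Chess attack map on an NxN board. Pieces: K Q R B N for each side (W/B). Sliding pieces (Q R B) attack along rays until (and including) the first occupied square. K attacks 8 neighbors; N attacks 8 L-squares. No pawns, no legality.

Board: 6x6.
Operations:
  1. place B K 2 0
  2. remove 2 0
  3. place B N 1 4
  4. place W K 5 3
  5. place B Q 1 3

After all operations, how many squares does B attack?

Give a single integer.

Op 1: place BK@(2,0)
Op 2: remove (2,0)
Op 3: place BN@(1,4)
Op 4: place WK@(5,3)
Op 5: place BQ@(1,3)
Per-piece attacks for B:
  BQ@(1,3): attacks (1,4) (1,2) (1,1) (1,0) (2,3) (3,3) (4,3) (5,3) (0,3) (2,4) (3,5) (2,2) (3,1) (4,0) (0,4) (0,2) [ray(0,1) blocked at (1,4); ray(1,0) blocked at (5,3)]
  BN@(1,4): attacks (3,5) (2,2) (3,3) (0,2)
Union (16 distinct): (0,2) (0,3) (0,4) (1,0) (1,1) (1,2) (1,4) (2,2) (2,3) (2,4) (3,1) (3,3) (3,5) (4,0) (4,3) (5,3)

Answer: 16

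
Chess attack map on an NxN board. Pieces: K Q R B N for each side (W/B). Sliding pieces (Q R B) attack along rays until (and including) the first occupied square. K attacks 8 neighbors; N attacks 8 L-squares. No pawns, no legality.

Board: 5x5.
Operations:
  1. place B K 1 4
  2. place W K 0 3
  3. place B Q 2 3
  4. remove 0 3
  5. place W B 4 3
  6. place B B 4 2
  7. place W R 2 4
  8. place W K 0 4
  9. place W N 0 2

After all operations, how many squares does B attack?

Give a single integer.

Answer: 17

Derivation:
Op 1: place BK@(1,4)
Op 2: place WK@(0,3)
Op 3: place BQ@(2,3)
Op 4: remove (0,3)
Op 5: place WB@(4,3)
Op 6: place BB@(4,2)
Op 7: place WR@(2,4)
Op 8: place WK@(0,4)
Op 9: place WN@(0,2)
Per-piece attacks for B:
  BK@(1,4): attacks (1,3) (2,4) (0,4) (2,3) (0,3)
  BQ@(2,3): attacks (2,4) (2,2) (2,1) (2,0) (3,3) (4,3) (1,3) (0,3) (3,4) (3,2) (4,1) (1,4) (1,2) (0,1) [ray(0,1) blocked at (2,4); ray(1,0) blocked at (4,3); ray(-1,1) blocked at (1,4)]
  BB@(4,2): attacks (3,3) (2,4) (3,1) (2,0) [ray(-1,1) blocked at (2,4)]
Union (17 distinct): (0,1) (0,3) (0,4) (1,2) (1,3) (1,4) (2,0) (2,1) (2,2) (2,3) (2,4) (3,1) (3,2) (3,3) (3,4) (4,1) (4,3)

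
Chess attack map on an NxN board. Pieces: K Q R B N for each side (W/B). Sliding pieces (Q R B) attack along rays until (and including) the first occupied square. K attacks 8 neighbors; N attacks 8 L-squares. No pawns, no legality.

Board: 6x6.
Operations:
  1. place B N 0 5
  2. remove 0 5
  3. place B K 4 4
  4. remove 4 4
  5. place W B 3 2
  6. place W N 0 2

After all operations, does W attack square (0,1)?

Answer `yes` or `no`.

Op 1: place BN@(0,5)
Op 2: remove (0,5)
Op 3: place BK@(4,4)
Op 4: remove (4,4)
Op 5: place WB@(3,2)
Op 6: place WN@(0,2)
Per-piece attacks for W:
  WN@(0,2): attacks (1,4) (2,3) (1,0) (2,1)
  WB@(3,2): attacks (4,3) (5,4) (4,1) (5,0) (2,3) (1,4) (0,5) (2,1) (1,0)
W attacks (0,1): no

Answer: no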